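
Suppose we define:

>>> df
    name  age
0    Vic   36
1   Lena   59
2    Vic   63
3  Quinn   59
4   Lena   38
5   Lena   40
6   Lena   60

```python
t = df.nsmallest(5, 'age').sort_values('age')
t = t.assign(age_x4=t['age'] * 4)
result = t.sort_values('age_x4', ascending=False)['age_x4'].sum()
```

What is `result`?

take 5 rows with smallest age:
    name  age
0    Vic   36
4   Lena   38
5   Lena   40
1   Lena   59
3  Quinn   59
sort by age:
    name  age
0    Vic   36
4   Lena   38
5   Lena   40
1   Lena   59
3  Quinn   59
add column age_x4 = t['age'] * 4:
    name  age  age_x4
0    Vic   36     144
4   Lena   38     152
5   Lena   40     160
1   Lena   59     236
3  Quinn   59     236
sort by age_x4 descending:
    name  age  age_x4
1   Lena   59     236
3  Quinn   59     236
5   Lena   40     160
4   Lena   38     152
0    Vic   36     144

928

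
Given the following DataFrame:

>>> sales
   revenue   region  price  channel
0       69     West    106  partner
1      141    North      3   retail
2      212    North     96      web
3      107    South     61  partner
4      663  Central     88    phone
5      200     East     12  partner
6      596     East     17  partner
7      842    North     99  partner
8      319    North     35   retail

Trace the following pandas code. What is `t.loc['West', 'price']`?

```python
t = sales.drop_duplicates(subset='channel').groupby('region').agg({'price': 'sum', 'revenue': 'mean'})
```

drop duplicate channel (keep=first):
   revenue   region  price  channel
0       69     West    106  partner
1      141    North      3   retail
2      212    North     96      web
4      663  Central     88    phone
group by region: sum(price), mean(revenue):
         price  revenue
region                 
Central     88    663.0
North       99    176.5
West       106     69.0
Hence 106.

106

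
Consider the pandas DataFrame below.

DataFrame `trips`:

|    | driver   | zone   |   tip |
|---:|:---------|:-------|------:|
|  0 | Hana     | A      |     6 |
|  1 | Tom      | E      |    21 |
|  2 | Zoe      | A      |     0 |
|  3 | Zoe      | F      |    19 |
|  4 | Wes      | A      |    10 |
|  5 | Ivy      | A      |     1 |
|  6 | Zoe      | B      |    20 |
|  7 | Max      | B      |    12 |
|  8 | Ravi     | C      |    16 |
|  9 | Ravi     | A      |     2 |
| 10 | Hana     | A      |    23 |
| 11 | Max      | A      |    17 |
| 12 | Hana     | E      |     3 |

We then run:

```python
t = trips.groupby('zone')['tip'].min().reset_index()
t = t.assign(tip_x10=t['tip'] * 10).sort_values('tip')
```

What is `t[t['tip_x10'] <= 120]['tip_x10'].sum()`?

150

group by zone, min of tip:
zone
A     0
B    12
C    16
E     3
F    19
Name: tip, dtype: int64
reset_index():
  zone  tip
0    A    0
1    B   12
2    C   16
3    E    3
4    F   19
add column tip_x10 = t['tip'] * 10:
  zone  tip  tip_x10
0    A    0        0
1    B   12      120
2    C   16      160
3    E    3       30
4    F   19      190
sort by tip:
  zone  tip  tip_x10
0    A    0        0
3    E    3       30
1    B   12      120
2    C   16      160
4    F   19      190
filter rows where tip_x10 <= 120:
  zone  tip  tip_x10
0    A    0        0
3    E    3       30
1    B   12      120
Hence 150.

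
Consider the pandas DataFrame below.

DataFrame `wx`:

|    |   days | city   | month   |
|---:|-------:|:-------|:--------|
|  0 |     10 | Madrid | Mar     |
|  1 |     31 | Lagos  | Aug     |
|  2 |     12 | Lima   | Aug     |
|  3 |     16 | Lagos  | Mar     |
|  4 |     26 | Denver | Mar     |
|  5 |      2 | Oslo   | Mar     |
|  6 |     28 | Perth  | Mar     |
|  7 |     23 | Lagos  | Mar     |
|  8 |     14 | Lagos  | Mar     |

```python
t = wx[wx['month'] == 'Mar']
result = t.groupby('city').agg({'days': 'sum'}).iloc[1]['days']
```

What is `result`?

53

filter rows where month == 'Mar':
   days    city month
0    10  Madrid   Mar
3    16   Lagos   Mar
4    26  Denver   Mar
5     2    Oslo   Mar
6    28   Perth   Mar
7    23   Lagos   Mar
8    14   Lagos   Mar
group by city, sum of days:
        days
city        
Denver    26
Lagos     53
Madrid    10
Oslo       2
Perth     28
value at position 1, column 'days' → 53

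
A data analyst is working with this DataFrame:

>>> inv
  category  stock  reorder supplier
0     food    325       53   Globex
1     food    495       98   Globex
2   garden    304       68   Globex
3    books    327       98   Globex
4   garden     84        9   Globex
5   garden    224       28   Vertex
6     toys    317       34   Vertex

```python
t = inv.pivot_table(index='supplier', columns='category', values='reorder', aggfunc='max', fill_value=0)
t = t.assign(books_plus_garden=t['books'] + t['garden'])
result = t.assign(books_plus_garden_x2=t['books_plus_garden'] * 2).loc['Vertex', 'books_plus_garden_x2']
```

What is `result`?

pivot: rows=supplier, cols=category, max(reorder):
category  books  food  garden  toys
supplier                           
Globex       98    98      68     0
Vertex        0     0      28    34
add column books_plus_garden = t['books'] + t['garden']:
category  books  food  garden  toys  books_plus_garden
supplier                                              
Globex       98    98      68     0                166
Vertex        0     0      28    34                 28
add column books_plus_garden_x2 = t['books_plus_garden'] * 2:
category  books  food  garden  toys  books_plus_garden  books_plus_garden_x2
supplier                                                                    
Globex       98    98      68     0                166                   332
Vertex        0     0      28    34                 28                    56
So loc['Vertex', 'books_plus_garden_x2'] = 56.

56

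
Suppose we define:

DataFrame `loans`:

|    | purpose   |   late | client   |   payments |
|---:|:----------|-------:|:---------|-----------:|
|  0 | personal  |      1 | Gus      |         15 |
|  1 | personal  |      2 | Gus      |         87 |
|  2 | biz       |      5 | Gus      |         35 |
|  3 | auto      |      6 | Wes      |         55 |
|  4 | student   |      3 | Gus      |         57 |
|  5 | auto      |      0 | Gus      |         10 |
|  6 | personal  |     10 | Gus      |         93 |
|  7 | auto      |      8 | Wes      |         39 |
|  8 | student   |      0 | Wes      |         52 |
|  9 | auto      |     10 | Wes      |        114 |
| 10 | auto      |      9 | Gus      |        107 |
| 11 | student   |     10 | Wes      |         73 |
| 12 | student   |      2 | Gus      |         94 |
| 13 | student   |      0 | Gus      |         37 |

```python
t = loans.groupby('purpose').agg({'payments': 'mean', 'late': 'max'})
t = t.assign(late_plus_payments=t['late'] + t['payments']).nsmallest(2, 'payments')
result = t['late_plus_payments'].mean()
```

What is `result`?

group by purpose: mean(payments), max(late):
          payments  late
purpose                 
auto          65.0    10
biz           35.0     5
personal      65.0    10
student       62.6    10
add column late_plus_payments = t['late'] + t['payments']:
          payments  late  late_plus_payments
purpose                                     
auto          65.0    10                75.0
biz           35.0     5                40.0
personal      65.0    10                75.0
student       62.6    10                72.6
take 2 rows with smallest payments:
         payments  late  late_plus_payments
purpose                                    
biz          35.0     5                40.0
student      62.6    10                72.6
Reading off the mean of column 'late_plus_payments', we get 56.3.

56.3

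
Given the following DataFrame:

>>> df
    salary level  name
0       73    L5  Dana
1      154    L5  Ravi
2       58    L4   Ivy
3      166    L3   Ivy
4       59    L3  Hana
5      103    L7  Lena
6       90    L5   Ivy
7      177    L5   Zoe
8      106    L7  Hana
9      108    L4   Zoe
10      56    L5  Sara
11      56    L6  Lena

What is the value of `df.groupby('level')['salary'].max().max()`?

177

group by level, max of salary:
level
L3    166
L4    108
L5    177
L6     56
L7    106
Name: salary, dtype: int64
Reading off the max of the resulting series, we get 177.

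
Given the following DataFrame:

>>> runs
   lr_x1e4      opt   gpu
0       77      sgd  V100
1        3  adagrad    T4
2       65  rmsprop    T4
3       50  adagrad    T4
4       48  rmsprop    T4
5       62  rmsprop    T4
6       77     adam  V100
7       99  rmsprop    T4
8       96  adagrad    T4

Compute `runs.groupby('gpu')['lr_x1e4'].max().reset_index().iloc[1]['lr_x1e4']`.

77

group by gpu, max of lr_x1e4:
gpu
T4      99
V100    77
Name: lr_x1e4, dtype: int64
reset_index():
    gpu  lr_x1e4
0    T4       99
1  V100       77
Then the value at position 1, column 'lr_x1e4': 77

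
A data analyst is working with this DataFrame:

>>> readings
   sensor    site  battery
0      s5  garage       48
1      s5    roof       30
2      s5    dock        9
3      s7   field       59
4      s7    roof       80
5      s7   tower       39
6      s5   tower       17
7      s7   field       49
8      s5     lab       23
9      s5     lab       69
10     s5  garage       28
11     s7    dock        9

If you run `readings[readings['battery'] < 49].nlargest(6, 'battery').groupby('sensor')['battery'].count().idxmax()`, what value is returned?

s5

filter rows where battery < 49:
   sensor    site  battery
0      s5  garage       48
1      s5    roof       30
2      s5    dock        9
5      s7   tower       39
6      s5   tower       17
8      s5     lab       23
10     s5  garage       28
11     s7    dock        9
take 6 rows with largest battery:
   sensor    site  battery
0      s5  garage       48
5      s7   tower       39
1      s5    roof       30
10     s5  garage       28
8      s5     lab       23
6      s5   tower       17
group by sensor, count of battery:
sensor
s5    5
s7    1
Name: battery, dtype: int64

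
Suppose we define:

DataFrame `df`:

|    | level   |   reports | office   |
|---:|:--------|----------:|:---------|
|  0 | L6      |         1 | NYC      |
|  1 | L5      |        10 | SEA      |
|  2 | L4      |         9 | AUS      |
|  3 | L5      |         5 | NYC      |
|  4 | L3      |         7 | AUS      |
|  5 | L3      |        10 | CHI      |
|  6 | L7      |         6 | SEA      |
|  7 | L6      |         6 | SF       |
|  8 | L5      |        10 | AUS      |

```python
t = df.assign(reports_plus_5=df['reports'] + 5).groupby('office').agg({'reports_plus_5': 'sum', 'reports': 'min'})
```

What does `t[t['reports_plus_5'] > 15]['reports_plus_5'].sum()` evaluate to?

83

add column reports_plus_5 = df['reports'] + 5:
  level  reports office  reports_plus_5
0    L6        1    NYC               6
1    L5       10    SEA              15
2    L4        9    AUS              14
3    L5        5    NYC              10
4    L3        7    AUS              12
5    L3       10    CHI              15
6    L7        6    SEA              11
7    L6        6     SF              11
8    L5       10    AUS              15
group by office: sum(reports_plus_5), min(reports):
        reports_plus_5  reports
office                         
AUS                 41        7
CHI                 15       10
NYC                 16        1
SEA                 26        6
SF                  11        6
filter rows where reports_plus_5 > 15:
        reports_plus_5  reports
office                         
AUS                 41        7
NYC                 16        1
SEA                 26        6
So sum() = 83.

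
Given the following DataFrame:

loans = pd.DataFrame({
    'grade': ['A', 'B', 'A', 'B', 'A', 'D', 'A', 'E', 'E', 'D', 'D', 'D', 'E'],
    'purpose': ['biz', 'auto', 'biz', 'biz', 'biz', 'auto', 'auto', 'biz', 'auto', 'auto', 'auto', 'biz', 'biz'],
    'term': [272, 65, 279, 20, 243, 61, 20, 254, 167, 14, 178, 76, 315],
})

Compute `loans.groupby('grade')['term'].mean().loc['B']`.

42.5

group by grade, mean of term:
grade
A    203.500000
B     42.500000
D     82.250000
E    245.333333
Name: term, dtype: float64
The value at index 'B' is 42.5.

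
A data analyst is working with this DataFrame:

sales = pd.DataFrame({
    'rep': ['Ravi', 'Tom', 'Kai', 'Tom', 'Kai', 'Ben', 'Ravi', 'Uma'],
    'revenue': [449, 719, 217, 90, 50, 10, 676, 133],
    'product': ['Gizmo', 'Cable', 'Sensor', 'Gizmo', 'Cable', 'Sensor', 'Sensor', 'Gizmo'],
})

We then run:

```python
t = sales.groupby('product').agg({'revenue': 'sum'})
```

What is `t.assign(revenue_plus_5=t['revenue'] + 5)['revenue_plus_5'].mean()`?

786.333333333

group by product, sum of revenue:
         revenue
product         
Cable        769
Gizmo        672
Sensor       903
add column revenue_plus_5 = t['revenue'] + 5:
         revenue  revenue_plus_5
product                         
Cable        769             774
Gizmo        672             677
Sensor       903             908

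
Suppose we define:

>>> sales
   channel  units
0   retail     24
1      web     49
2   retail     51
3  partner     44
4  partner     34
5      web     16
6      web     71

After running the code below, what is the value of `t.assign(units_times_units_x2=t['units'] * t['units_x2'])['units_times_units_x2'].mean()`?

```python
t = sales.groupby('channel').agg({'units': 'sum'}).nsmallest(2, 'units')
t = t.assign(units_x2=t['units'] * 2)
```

11709.0

group by channel, sum of units:
         units
channel       
partner     78
retail      75
web        136
take 2 rows with smallest units:
         units
channel       
retail      75
partner     78
add column units_x2 = t['units'] * 2:
         units  units_x2
channel                 
retail      75       150
partner     78       156
add column units_times_units_x2 = t['units'] * t['units_x2']:
         units  units_x2  units_times_units_x2
channel                                       
retail      75       150                 11250
partner     78       156                 12168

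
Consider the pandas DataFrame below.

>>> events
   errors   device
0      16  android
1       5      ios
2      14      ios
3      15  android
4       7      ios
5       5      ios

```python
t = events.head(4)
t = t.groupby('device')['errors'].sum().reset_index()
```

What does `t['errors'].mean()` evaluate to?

take first 4 rows:
   errors   device
0      16  android
1       5      ios
2      14      ios
3      15  android
group by device, sum of errors:
device
android    31
ios        19
Name: errors, dtype: int64
reset_index():
    device  errors
0  android      31
1      ios      19

25.0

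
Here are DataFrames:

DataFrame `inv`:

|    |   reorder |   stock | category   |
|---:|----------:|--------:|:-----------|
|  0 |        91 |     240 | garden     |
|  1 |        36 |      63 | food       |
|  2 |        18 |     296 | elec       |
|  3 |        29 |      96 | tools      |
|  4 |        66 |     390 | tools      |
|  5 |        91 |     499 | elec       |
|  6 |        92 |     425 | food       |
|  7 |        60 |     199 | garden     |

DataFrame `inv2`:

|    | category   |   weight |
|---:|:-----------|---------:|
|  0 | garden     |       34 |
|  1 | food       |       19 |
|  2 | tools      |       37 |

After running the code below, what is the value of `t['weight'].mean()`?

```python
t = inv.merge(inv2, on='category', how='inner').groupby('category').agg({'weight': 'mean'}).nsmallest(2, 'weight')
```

merge on 'category' (how='inner') → 6 rows:
   reorder  stock category  weight
0       91    240   garden      34
1       36     63     food      19
2       29     96    tools      37
3       66    390    tools      37
4       92    425     food      19
5       60    199   garden      34
group by category, mean of weight:
          weight
category        
food        19.0
garden      34.0
tools       37.0
take 2 rows with smallest weight:
          weight
category        
food        19.0
garden      34.0
Hence 26.5.

26.5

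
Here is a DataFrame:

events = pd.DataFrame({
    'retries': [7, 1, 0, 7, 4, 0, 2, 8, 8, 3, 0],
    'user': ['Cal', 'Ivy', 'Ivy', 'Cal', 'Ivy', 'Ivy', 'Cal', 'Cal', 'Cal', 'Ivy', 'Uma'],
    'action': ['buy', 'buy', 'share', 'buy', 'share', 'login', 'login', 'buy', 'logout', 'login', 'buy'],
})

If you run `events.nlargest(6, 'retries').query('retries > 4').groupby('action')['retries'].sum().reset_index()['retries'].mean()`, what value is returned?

15.0

take 6 rows with largest retries:
   retries user  action
7        8  Cal     buy
8        8  Cal  logout
0        7  Cal     buy
3        7  Cal     buy
4        4  Ivy   share
9        3  Ivy   login
filter rows where retries > 4:
   retries user  action
7        8  Cal     buy
8        8  Cal  logout
0        7  Cal     buy
3        7  Cal     buy
group by action, sum of retries:
action
buy       22
logout     8
Name: retries, dtype: int64
reset_index():
   action  retries
0     buy       22
1  logout        8
So mean() = 15.0.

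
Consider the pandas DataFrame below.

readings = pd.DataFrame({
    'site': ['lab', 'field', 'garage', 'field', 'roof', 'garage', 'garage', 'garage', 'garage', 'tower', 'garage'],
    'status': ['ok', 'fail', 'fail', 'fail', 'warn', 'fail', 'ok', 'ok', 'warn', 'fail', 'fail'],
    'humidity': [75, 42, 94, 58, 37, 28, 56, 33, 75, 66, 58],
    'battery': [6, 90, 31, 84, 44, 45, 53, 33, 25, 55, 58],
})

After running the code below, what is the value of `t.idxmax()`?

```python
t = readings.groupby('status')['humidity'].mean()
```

group by status, mean of humidity:
status
fail    57.666667
ok      54.666667
warn    56.000000
Name: humidity, dtype: float64
Then the label with the largest value: fail

fail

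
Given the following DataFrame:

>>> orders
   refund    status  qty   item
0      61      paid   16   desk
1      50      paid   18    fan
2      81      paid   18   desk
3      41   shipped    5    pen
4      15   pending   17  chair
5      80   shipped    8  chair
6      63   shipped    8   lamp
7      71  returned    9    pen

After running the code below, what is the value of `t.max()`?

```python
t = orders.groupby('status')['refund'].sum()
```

192

group by status, sum of refund:
status
paid        192
pending      15
returned     71
shipped     184
Name: refund, dtype: int64
So max() = 192.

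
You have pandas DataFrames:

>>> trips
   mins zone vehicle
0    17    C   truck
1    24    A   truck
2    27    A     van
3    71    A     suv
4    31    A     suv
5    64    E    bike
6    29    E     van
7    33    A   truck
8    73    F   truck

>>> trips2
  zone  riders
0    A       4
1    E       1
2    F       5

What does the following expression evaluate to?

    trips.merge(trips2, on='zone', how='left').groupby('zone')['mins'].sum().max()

186

merge on 'zone' (how='left') → 9 rows:
   mins zone vehicle  riders
0    17    C   truck     NaN
1    24    A   truck     4.0
2    27    A     van     4.0
3    71    A     suv     4.0
4    31    A     suv     4.0
5    64    E    bike     1.0
6    29    E     van     1.0
7    33    A   truck     4.0
8    73    F   truck     5.0
group by zone, sum of mins:
zone
A    186
C     17
E     93
F     73
Name: mins, dtype: int64
The max of the resulting series is 186.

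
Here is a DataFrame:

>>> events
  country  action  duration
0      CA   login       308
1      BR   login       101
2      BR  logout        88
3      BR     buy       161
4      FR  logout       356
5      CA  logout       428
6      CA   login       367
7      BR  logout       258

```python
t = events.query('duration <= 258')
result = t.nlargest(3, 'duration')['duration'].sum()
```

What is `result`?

filter rows where duration <= 258:
  country  action  duration
1      BR   login       101
2      BR  logout        88
3      BR     buy       161
7      BR  logout       258
take 3 rows with largest duration:
  country  action  duration
7      BR  logout       258
3      BR     buy       161
1      BR   login       101
The sum of column 'duration' is 520.

520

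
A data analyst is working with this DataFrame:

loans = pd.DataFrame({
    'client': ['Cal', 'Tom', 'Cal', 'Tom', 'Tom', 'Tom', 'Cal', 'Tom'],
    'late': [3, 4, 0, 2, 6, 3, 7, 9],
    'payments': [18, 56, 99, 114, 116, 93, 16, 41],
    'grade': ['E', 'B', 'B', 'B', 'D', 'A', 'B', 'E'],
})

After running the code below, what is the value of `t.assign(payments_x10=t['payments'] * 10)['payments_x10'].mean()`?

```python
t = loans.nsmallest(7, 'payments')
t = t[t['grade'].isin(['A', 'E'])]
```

take 7 rows with smallest payments:
  client  late  payments grade
6    Cal     7        16     B
0    Cal     3        18     E
7    Tom     9        41     E
1    Tom     4        56     B
5    Tom     3        93     A
2    Cal     0        99     B
3    Tom     2       114     B
filter rows where grade in ['A', 'E']:
  client  late  payments grade
0    Cal     3        18     E
7    Tom     9        41     E
5    Tom     3        93     A
add column payments_x10 = t['payments'] * 10:
  client  late  payments grade  payments_x10
0    Cal     3        18     E           180
7    Tom     9        41     E           410
5    Tom     3        93     A           930
Finally, mean of column 'payments_x10' = 506.666666667.

506.666666667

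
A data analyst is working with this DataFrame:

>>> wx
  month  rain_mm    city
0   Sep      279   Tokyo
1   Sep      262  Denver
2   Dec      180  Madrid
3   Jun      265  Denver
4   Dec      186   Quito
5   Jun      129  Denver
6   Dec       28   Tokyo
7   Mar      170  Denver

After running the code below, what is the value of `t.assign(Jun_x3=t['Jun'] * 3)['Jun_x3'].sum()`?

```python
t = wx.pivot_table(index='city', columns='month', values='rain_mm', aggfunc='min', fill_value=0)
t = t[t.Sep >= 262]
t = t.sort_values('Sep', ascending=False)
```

pivot: rows=city, cols=month, min(rain_mm):
month   Dec  Jun  Mar  Sep
city                      
Denver    0  129  170  262
Madrid  180    0    0    0
Quito   186    0    0    0
Tokyo    28    0    0  279
filter rows where Sep >= 262:
month   Dec  Jun  Mar  Sep
city                      
Denver    0  129  170  262
Tokyo    28    0    0  279
sort by Sep descending:
month   Dec  Jun  Mar  Sep
city                      
Tokyo    28    0    0  279
Denver    0  129  170  262
add column Jun_x3 = t['Jun'] * 3:
month   Dec  Jun  Mar  Sep  Jun_x3
city                              
Tokyo    28    0    0  279       0
Denver    0  129  170  262     387

387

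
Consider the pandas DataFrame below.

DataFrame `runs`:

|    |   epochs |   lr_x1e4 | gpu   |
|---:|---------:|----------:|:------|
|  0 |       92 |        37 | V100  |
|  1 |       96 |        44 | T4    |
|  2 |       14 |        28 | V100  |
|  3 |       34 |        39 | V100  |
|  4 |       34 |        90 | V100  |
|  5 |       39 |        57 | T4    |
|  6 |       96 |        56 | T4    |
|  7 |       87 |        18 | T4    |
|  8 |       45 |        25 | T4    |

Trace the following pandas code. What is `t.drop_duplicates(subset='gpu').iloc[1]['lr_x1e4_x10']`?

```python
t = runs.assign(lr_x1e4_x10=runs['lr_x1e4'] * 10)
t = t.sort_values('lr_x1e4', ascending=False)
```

add column lr_x1e4_x10 = runs['lr_x1e4'] * 10:
   epochs  lr_x1e4   gpu  lr_x1e4_x10
0      92       37  V100          370
1      96       44    T4          440
2      14       28  V100          280
3      34       39  V100          390
4      34       90  V100          900
5      39       57    T4          570
6      96       56    T4          560
7      87       18    T4          180
8      45       25    T4          250
sort by lr_x1e4 descending:
   epochs  lr_x1e4   gpu  lr_x1e4_x10
4      34       90  V100          900
5      39       57    T4          570
6      96       56    T4          560
1      96       44    T4          440
3      34       39  V100          390
0      92       37  V100          370
2      14       28  V100          280
8      45       25    T4          250
7      87       18    T4          180
drop duplicate gpu (keep=first):
   epochs  lr_x1e4   gpu  lr_x1e4_x10
4      34       90  V100          900
5      39       57    T4          570
The value at position 1, column 'lr_x1e4_x10' is 570.

570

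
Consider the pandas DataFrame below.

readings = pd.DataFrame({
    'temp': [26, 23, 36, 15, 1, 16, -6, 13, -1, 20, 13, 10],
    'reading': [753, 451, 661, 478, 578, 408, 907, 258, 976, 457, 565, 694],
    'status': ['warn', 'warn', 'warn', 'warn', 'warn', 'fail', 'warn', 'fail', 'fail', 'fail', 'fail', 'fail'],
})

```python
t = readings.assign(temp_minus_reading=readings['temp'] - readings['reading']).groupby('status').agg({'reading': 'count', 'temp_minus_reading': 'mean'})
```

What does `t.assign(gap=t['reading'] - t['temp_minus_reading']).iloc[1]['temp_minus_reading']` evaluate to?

add column temp_minus_reading = readings['temp'] - readings['reading']:
    temp  reading status  temp_minus_reading
0     26      753   warn                -727
1     23      451   warn                -428
2     36      661   warn                -625
3     15      478   warn                -463
4      1      578   warn                -577
5     16      408   fail                -392
6     -6      907   warn                -913
7     13      258   fail                -245
8     -1      976   fail                -977
9     20      457   fail                -437
10    13      565   fail                -552
11    10      694   fail                -684
group by status: count(reading), mean(temp_minus_reading):
        reading  temp_minus_reading
status                             
fail          6         -547.833333
warn          6         -622.166667
add column gap = t['reading'] - t['temp_minus_reading']:
        reading  temp_minus_reading         gap
status                                         
fail          6         -547.833333  553.833333
warn          6         -622.166667  628.166667
Taking the value at position 1, column 'temp_minus_reading' gives -622.166666667.

-622.166666667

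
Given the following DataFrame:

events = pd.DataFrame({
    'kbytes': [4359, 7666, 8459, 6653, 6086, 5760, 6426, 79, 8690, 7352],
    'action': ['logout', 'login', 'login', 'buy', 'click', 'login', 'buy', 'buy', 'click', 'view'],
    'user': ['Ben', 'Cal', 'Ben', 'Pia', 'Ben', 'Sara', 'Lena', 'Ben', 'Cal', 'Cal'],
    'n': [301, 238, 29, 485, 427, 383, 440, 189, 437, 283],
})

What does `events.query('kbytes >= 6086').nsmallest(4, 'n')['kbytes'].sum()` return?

29563

filter rows where kbytes >= 6086:
   kbytes action  user    n
1    7666  login   Cal  238
2    8459  login   Ben   29
3    6653    buy   Pia  485
4    6086  click   Ben  427
6    6426    buy  Lena  440
8    8690  click   Cal  437
9    7352   view   Cal  283
take 4 rows with smallest n:
   kbytes action user    n
2    8459  login  Ben   29
1    7666  login  Cal  238
9    7352   view  Cal  283
4    6086  click  Ben  427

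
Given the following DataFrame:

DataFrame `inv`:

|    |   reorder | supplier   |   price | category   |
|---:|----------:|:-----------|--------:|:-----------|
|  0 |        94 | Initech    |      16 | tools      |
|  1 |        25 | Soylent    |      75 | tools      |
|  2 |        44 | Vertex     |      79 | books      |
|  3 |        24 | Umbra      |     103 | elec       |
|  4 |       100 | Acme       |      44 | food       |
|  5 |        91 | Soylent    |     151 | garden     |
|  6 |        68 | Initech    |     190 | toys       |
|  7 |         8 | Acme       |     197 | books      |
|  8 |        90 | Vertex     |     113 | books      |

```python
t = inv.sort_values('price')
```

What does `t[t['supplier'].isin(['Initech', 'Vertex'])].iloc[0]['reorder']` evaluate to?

sort by price:
   reorder supplier  price category
0       94  Initech     16    tools
4      100     Acme     44     food
1       25  Soylent     75    tools
2       44   Vertex     79    books
3       24    Umbra    103     elec
8       90   Vertex    113    books
5       91  Soylent    151   garden
6       68  Initech    190     toys
7        8     Acme    197    books
filter rows where supplier in ['Initech', 'Vertex']:
   reorder supplier  price category
0       94  Initech     16    tools
2       44   Vertex     79    books
8       90   Vertex    113    books
6       68  Initech    190     toys
Finally, value at position 0, column 'reorder' = 94.

94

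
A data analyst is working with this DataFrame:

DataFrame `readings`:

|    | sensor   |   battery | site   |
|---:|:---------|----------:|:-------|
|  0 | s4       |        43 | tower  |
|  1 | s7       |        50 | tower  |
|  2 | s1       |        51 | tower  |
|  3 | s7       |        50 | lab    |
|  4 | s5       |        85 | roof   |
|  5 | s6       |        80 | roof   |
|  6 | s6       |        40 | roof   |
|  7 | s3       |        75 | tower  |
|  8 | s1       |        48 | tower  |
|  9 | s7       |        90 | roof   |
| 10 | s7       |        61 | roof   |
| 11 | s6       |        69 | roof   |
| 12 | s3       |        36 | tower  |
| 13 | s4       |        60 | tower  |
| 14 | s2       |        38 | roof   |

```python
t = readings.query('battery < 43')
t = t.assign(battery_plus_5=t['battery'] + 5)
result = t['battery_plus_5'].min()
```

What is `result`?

filter rows where battery < 43:
   sensor  battery   site
6      s6       40   roof
12     s3       36  tower
14     s2       38   roof
add column battery_plus_5 = t['battery'] + 5:
   sensor  battery   site  battery_plus_5
6      s6       40   roof              45
12     s3       36  tower              41
14     s2       38   roof              43
min of column 'battery_plus_5' → 41

41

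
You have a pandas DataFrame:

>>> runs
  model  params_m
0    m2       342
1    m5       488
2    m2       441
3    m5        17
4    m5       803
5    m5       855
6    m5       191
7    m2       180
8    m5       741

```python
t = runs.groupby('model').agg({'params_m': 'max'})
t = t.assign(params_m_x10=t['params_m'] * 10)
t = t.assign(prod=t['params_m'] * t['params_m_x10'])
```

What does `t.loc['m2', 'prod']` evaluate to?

1944810

group by model, max of params_m:
       params_m
model          
m2          441
m5          855
add column params_m_x10 = t['params_m'] * 10:
       params_m  params_m_x10
model                        
m2          441          4410
m5          855          8550
add column prod = t['params_m'] * t['params_m_x10']:
       params_m  params_m_x10     prod
model                                 
m2          441          4410  1944810
m5          855          8550  7310250
Then the value at row 'm2', column 'prod': 1944810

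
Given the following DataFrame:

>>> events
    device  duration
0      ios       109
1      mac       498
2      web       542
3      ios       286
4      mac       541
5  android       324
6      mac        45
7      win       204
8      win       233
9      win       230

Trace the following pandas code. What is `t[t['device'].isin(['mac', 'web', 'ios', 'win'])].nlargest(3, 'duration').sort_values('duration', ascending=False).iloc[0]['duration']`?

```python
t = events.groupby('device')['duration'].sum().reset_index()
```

group by device, sum of duration:
device
android     324
ios         395
mac        1084
web         542
win         667
Name: duration, dtype: int64
reset_index():
    device  duration
0  android       324
1      ios       395
2      mac      1084
3      web       542
4      win       667
filter rows where device in ['mac', 'web', 'ios', 'win']:
  device  duration
1    ios       395
2    mac      1084
3    web       542
4    win       667
take 3 rows with largest duration:
  device  duration
2    mac      1084
4    win       667
3    web       542
sort by duration descending:
  device  duration
2    mac      1084
4    win       667
3    web       542

1084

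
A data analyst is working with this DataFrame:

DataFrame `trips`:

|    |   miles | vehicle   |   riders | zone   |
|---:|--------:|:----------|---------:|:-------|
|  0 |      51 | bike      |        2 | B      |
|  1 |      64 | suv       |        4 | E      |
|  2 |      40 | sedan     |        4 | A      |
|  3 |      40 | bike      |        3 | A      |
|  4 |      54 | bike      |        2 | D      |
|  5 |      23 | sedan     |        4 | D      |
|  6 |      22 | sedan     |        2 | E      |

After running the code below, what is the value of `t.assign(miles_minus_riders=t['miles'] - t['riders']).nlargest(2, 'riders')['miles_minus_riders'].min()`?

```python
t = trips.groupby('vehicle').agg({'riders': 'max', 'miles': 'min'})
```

18

group by vehicle: max(riders), min(miles):
         riders  miles
vehicle               
bike          3     40
sedan         4     22
suv           4     64
add column miles_minus_riders = t['miles'] - t['riders']:
         riders  miles  miles_minus_riders
vehicle                                   
bike          3     40                  37
sedan         4     22                  18
suv           4     64                  60
take 2 rows with largest riders:
         riders  miles  miles_minus_riders
vehicle                                   
sedan         4     22                  18
suv           4     64                  60
Hence 18.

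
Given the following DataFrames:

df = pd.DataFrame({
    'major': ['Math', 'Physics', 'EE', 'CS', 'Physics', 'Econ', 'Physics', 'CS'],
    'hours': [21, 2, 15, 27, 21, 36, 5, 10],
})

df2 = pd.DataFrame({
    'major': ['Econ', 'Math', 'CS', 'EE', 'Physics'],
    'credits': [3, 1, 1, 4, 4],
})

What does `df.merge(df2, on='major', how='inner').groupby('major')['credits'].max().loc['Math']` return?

1

merge on 'major' (how='inner') → 8 rows:
     major  hours  credits
0     Math     21        1
1  Physics      2        4
2       EE     15        4
3       CS     27        1
4  Physics     21        4
5     Econ     36        3
6  Physics      5        4
7       CS     10        1
group by major, max of credits:
major
CS         1
EE         4
Econ       3
Math       1
Physics    4
Name: credits, dtype: int64
Hence 1.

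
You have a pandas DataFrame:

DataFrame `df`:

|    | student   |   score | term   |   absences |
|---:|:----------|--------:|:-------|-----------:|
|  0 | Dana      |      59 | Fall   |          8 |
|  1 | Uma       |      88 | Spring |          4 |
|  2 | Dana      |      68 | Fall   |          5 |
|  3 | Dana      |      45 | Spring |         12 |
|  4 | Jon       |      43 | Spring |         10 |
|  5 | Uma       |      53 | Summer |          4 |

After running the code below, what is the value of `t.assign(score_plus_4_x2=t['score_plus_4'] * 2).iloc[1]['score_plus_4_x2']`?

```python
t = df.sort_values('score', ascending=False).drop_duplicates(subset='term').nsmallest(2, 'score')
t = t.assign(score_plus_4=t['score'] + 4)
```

sort by score descending:
  student  score    term  absences
1     Uma     88  Spring         4
2    Dana     68    Fall         5
0    Dana     59    Fall         8
5     Uma     53  Summer         4
3    Dana     45  Spring        12
4     Jon     43  Spring        10
drop duplicate term (keep=first):
  student  score    term  absences
1     Uma     88  Spring         4
2    Dana     68    Fall         5
5     Uma     53  Summer         4
take 2 rows with smallest score:
  student  score    term  absences
5     Uma     53  Summer         4
2    Dana     68    Fall         5
add column score_plus_4 = t['score'] + 4:
  student  score    term  absences  score_plus_4
5     Uma     53  Summer         4            57
2    Dana     68    Fall         5            72
add column score_plus_4_x2 = t['score_plus_4'] * 2:
  student  score    term  absences  score_plus_4  score_plus_4_x2
5     Uma     53  Summer         4            57              114
2    Dana     68    Fall         5            72              144
Finally, value at position 1, column 'score_plus_4_x2' = 144.

144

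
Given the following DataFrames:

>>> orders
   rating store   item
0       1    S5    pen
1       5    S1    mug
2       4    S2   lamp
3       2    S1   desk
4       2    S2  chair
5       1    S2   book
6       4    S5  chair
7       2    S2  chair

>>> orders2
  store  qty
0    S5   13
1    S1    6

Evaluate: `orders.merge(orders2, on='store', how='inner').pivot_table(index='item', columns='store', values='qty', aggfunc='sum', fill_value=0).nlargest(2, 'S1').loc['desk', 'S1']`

6

merge on 'store' (how='inner') → 4 rows:
   rating store   item  qty
0       1    S5    pen   13
1       5    S1    mug    6
2       2    S1   desk    6
3       4    S5  chair   13
pivot: rows=item, cols=store, sum(qty):
store  S1  S5
item         
chair   0  13
desk    6   0
mug     6   0
pen     0  13
take 2 rows with largest S1:
store  S1  S5
item         
desk    6   0
mug     6   0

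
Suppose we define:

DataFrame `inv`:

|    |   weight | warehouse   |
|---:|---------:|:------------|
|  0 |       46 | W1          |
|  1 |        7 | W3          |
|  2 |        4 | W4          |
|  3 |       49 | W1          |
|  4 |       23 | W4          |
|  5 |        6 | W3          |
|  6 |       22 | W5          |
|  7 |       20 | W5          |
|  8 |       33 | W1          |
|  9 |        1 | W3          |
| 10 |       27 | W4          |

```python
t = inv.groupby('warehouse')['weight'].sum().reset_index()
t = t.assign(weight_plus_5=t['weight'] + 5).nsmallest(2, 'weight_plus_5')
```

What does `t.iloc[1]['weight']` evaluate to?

group by warehouse, sum of weight:
warehouse
W1    128
W3     14
W4     54
W5     42
Name: weight, dtype: int64
reset_index():
  warehouse  weight
0        W1     128
1        W3      14
2        W4      54
3        W5      42
add column weight_plus_5 = t['weight'] + 5:
  warehouse  weight  weight_plus_5
0        W1     128            133
1        W3      14             19
2        W4      54             59
3        W5      42             47
take 2 rows with smallest weight_plus_5:
  warehouse  weight  weight_plus_5
1        W3      14             19
3        W5      42             47
So iloc[1]['weight'] = 42.

42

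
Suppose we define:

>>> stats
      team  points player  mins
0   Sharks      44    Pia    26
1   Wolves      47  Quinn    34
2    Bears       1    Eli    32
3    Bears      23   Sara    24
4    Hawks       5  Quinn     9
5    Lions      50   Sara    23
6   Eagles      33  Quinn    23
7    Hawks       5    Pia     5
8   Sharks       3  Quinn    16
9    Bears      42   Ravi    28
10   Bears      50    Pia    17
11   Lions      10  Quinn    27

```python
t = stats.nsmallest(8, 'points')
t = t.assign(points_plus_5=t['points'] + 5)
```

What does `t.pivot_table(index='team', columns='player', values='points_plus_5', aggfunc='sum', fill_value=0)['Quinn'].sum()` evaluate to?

71

take 8 rows with smallest points:
      team  points player  mins
2    Bears       1    Eli    32
8   Sharks       3  Quinn    16
4    Hawks       5  Quinn     9
7    Hawks       5    Pia     5
11   Lions      10  Quinn    27
3    Bears      23   Sara    24
6   Eagles      33  Quinn    23
9    Bears      42   Ravi    28
add column points_plus_5 = t['points'] + 5:
      team  points player  mins  points_plus_5
2    Bears       1    Eli    32              6
8   Sharks       3  Quinn    16              8
4    Hawks       5  Quinn     9             10
7    Hawks       5    Pia     5             10
11   Lions      10  Quinn    27             15
3    Bears      23   Sara    24             28
6   Eagles      33  Quinn    23             38
9    Bears      42   Ravi    28             47
pivot: rows=team, cols=player, sum(points_plus_5):
player  Eli  Pia  Quinn  Ravi  Sara
team                               
Bears     6    0      0    47    28
Eagles    0    0     38     0     0
Hawks     0   10     10     0     0
Lions     0    0     15     0     0
Sharks    0    0      8     0     0
sum of column 'Quinn' → 71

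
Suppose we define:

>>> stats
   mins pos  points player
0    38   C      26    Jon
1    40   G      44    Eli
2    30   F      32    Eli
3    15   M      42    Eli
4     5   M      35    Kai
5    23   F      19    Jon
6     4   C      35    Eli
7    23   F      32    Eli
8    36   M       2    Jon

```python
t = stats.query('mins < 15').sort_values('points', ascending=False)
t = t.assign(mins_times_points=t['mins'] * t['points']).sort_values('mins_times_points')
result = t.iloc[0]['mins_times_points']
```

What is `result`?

140

filter rows where mins < 15:
   mins pos  points player
4     5   M      35    Kai
6     4   C      35    Eli
sort by points descending:
   mins pos  points player
4     5   M      35    Kai
6     4   C      35    Eli
add column mins_times_points = t['mins'] * t['points']:
   mins pos  points player  mins_times_points
4     5   M      35    Kai                175
6     4   C      35    Eli                140
sort by mins_times_points:
   mins pos  points player  mins_times_points
6     4   C      35    Eli                140
4     5   M      35    Kai                175
Reading off the value at position 0, column 'mins_times_points', we get 140.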